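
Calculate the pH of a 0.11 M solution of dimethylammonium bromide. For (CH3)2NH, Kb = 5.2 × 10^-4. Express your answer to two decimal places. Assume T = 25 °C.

(CH3)2NH2+ is the conjugate acid of the weak base (CH3)2NH.
Ka = Kw/Kb = 1.0×10^-14 / 5.2 × 10^-4 = 1.92 × 10^-11
Ka = x²/(0.11 − x) = 1.92 × 10^-11
Since Ka ≪ C₀, x ≈ √(Ka·C₀) = 1.45 × 10^-6 M.
(x/C₀ = 0.0013% < 5%, so the approximation holds.)
pH = −log(1.45 × 10^-6) = 5.84

pH = 5.84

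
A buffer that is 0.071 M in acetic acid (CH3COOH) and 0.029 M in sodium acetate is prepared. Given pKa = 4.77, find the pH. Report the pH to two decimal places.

pH = 4.38

pH = pKa + log([A⁻]/[HA]) = 4.77 + log(0.029/0.071)
pH = 4.77 + (-0.389) = 4.38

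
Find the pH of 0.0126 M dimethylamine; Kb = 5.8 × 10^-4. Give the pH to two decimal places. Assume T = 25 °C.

(CH3)2NH + H2O ⇌ (CH3)2NH2+ + OH-
Kb = x²/(0.0126 − x) = 5.8 × 10^-4
x is not negligible relative to C₀; solve x² + 0.00058·x − 7.31e-06 = 0.
x = (−Kb + √(Kb² + 4·Kb·C₀))/2 = 2.43 × 10^-3 M
pOH = 2.61, so pH = 14.00 − pOH = 11.39

pH = 11.39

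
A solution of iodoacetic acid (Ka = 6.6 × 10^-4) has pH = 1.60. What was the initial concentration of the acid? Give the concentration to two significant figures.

[H+] = 10^(-1.60) = 2.51 × 10^-2 M = x
Ka = x²/(C₀ − x) ⇒ C₀ = x + x²/Ka
C₀ = 2.51 × 10^-2 + (2.51 × 10^-2)²/(6.6 × 10^-4) = 9.80 × 10^-1 M

C₀ = 9.8 × 10^-1 M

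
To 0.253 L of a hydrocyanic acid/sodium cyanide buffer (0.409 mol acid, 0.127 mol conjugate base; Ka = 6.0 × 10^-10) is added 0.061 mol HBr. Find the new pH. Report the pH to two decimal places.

Added H+ converts CN- to HCN: HCN → 0.47 mol, CN- → 0.066 mol.
pKa = −log(6.0 × 10^-10) = 9.222
Henderson–Hasselbalch with mole ratio 0.066/0.47: pH = 9.222 + (-0.853)

pH = 8.37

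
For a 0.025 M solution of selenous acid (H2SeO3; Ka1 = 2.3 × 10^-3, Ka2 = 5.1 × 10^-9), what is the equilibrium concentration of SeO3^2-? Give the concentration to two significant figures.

First ionization gives [H+] ≈ [HSeO3-] = 6.52 × 10^-3 M.
Second step: Ka2 = [H+][SeO3^2-]/[HSeO3-] ≈ [SeO3^2-] (since [H+] ≈ [HSeO3-]).
So [SeO3^2-] ≈ Ka2.

5.1 × 10^-9 M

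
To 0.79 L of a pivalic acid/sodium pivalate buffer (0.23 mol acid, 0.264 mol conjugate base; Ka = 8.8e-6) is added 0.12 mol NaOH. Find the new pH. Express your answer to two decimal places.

OH- converts (CH3)3CCOOH to (CH3)3CCOO-: (CH3)3CCOOH → 0.11 mol, (CH3)3CCOO- → 0.384 mol.
pKa = −log(8.8 × 10^-6) = 5.056
pH = pKa + log([A⁻]/[HA]) = 5.056 + log(0.384/0.11) = 5.056 +0.543

pH = 5.60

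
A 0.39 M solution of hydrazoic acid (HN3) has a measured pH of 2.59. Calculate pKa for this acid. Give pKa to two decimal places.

pKa = 4.77

[H+] = 10^(-2.59) = 2.57 × 10^-3 M
At equilibrium [HA] = 0.39 − 2.57 × 10^-3 = 3.87 × 10^-1 M
Ka = [H+][A-]/[HA] = (2.57 × 10^-3)² / 3.87 × 10^-1 = 1.71 × 10^-5
pKa = -log(1.71 × 10^-5) = 4.77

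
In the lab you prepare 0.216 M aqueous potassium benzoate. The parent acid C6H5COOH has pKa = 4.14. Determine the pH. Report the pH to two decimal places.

C6H5COO- is the conjugate base of the weak acid C6H5COOH.
Ka = 10^(−4.14) = 7.24 × 10^-5
Kb = Kw/Ka = 1.0×10^-14 / 7.24 × 10^-5 = 1.38 × 10^-10
From the ICE table, Kb = x²/(0.216 − x) = 1.38 × 10^-10.
Since Kb ≪ C₀, x ≈ √(Kb·C₀) = 5.46 × 10^-6 M.
(x/C₀ = 0.0025% < 5%, so the approximation holds.)
pOH = 5.26, so pH = 14.00 − pOH = 8.74

pH = 8.74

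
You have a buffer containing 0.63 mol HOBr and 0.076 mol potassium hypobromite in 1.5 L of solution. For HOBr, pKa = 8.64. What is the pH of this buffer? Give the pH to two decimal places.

Using pH = pKa + log([base]/[acid]) with [base]/[acid] = 0.076/0.63:
pH = 8.64 + (-0.919) = 7.72

pH = 7.72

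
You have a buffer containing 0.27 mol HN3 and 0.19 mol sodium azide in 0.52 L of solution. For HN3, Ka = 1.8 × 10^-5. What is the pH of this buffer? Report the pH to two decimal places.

pKa = −log(1.8 × 10^-5) = 4.745
Using pH = pKa + log([base]/[acid]) with [base]/[acid] = 0.19/0.27:
pH = 4.745 + (-0.153) = 4.59

pH = 4.59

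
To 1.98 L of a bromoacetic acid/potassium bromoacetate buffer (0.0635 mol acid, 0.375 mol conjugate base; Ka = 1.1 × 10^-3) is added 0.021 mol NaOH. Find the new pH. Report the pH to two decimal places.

OH- converts BrCH2COOH to BrCH2COO-: BrCH2COOH → 0.0425 mol, BrCH2COO- → 0.396 mol.
pKa = −log(1.1 × 10^-3) = 2.959
Henderson–Hasselbalch with mole ratio 0.396/0.0425: pH = 2.959 + (+0.969)

pH = 3.93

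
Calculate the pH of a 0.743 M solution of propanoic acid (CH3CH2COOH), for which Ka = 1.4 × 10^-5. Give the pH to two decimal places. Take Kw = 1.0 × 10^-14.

pH = 2.49

CH3CH2COOH ⇌ CH3CH2COO- + H+
Ka = [H+]²/(0.743 − [H+]) = 1.4 × 10^-5
Assume [H+] ≪ 0.743: [H+] ≈ √(1.4 × 10^-5 × 0.743) = 3.23 × 10^-3 M
([H+]/C₀ = 0.43% < 5%, so the approximation holds.)
pH = −log(3.23 × 10^-3) = 2.49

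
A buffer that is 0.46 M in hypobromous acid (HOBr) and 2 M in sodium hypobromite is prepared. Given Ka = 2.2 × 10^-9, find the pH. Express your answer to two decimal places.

pKa = −log(2.2 × 10^-9) = 8.658
pH = pKa + log([A⁻]/[HA]) = 8.658 + log(2/0.46)
pH = 8.658 + (+0.638) = 9.30

pH = 9.30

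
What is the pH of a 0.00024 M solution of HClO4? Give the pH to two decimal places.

HClO4 is a strong acid and dissociates completely, so [H+] = 0.00024 M.
pH = -log(0.00024) = 3.62

pH = 3.62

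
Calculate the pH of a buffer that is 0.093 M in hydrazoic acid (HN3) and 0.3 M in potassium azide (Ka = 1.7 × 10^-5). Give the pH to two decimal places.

pH = 5.28

pKa = −log(1.7 × 10^-5) = 4.770
Henderson–Hasselbalch: pH = pKa + log([N3-]/[HN3]) = 4.770 + log(0.3/0.093)
pH = 4.770 + (+0.509) = 5.28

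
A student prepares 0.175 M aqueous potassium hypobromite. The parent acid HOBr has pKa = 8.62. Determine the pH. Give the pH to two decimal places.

OBr- is the conjugate base of the weak acid HOBr.
Ka = 10^(−8.62) = 2.40 × 10^-9
Kb = Kw/Ka = 1.0×10^-14 / 2.40 × 10^-9 = 4.17 × 10^-6
Kb = x²/(0.175 − x) = 4.17 × 10^-6
Since Kb ≪ C₀, x ≈ √(Kb·C₀) = 8.54 × 10^-4 M.
(x/C₀ = 0.49% < 5%, so the approximation holds.)
pOH = 3.07, so pH = 14.00 − pOH = 10.93

pH = 10.93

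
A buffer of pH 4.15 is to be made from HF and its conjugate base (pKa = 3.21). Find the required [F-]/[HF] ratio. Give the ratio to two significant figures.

pH = pKa + log(r) ⇒ log(r) = 4.15 − 3.21 = +0.94
r = [F-]/[HF] = 10^(+0.94) = 8.71

ratio = 8.7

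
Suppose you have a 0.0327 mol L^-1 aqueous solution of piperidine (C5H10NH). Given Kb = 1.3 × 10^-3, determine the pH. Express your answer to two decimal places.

pH = 11.77

C5H10NH + H2O ⇌ C5H10NH2+ + OH-
From the ICE table, Kb = x²/(0.0327 − x) = 1.3 × 10^-3.
The 5% rule fails; solving x² + Kb·x − Kb·C₀ = 0 exactly:
x = (−Kb + √(Kb² + 4·Kb·C₀))/2 = 5.90 × 10^-3 M
pOH = −log(5.90 × 10^-3) = 2.23; pH = 14.00 − 2.23 = 11.77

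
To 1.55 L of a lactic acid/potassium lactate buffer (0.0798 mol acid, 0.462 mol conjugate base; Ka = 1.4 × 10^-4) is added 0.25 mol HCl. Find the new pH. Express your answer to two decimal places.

pH = 3.66

After neutralization: n(CH3CH(OH)COOH) = 0.33 mol, n(CH3CH(OH)COO-) = 0.212 mol.
pKa = −log(1.4 × 10^-4) = 3.854
Henderson–Hasselbalch with mole ratio 0.212/0.33: pH = 3.854 + (-0.192)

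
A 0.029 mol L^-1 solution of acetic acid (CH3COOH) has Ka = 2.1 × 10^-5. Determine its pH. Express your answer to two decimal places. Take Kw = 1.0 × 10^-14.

pH = 3.11

CH3COOH ⇌ CH3COO- + H+
From the ICE table, Ka = [H+]²/(0.029 − [H+]) = 2.1 × 10^-5.
Assume [H+] ≪ 0.029: [H+] ≈ √(2.1 × 10^-5 × 0.029) = 7.80 × 10^-4 M
pH = −log(7.80 × 10^-4) = 3.11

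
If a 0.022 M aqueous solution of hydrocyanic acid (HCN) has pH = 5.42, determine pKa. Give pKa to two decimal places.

pKa = 9.18

[H+] = 10^(-5.42) = 3.80 × 10^-6 M
At equilibrium [HA] = 0.022 − 3.80 × 10^-6 = 2.20 × 10^-2 M
Ka = [H+][A-]/[HA] = (3.80 × 10^-6)² / 2.20 × 10^-2 = 6.56 × 10^-10
pKa = -log(6.56 × 10^-10) = 9.18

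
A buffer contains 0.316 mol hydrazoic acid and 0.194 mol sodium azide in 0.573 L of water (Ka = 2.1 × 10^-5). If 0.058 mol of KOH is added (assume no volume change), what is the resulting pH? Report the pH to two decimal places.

pH = 4.67

OH- converts HN3 to N3-: HN3 → 0.258 mol, N3- → 0.252 mol.
pKa = −log(2.1 × 10^-5) = 4.678
pH = pKa + log([A⁻]/[HA]) = 4.678 + log(0.252/0.258) = 4.678 -0.010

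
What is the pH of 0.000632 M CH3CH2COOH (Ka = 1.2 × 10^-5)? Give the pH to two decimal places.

pH = 4.09

CH3CH2COOH ⇌ CH3CH2COO- + H+
From the ICE table, Ka = [H+]²/(0.000632 − [H+]) = 1.2 × 10^-5.
Here C₀/Ka ≈ 52.7, so the small-[H+] approximation fails. Use the quadratic:
[H+] = (−Ka + √(Ka² + 4·Ka·C₀))/2 = 8.13 × 10^-5 M
pH = −log[H+] = −log(8.13 × 10^-5) = 4.09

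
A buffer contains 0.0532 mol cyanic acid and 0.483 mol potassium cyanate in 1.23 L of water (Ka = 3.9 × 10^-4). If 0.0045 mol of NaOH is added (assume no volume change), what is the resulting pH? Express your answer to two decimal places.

OH- converts HOCN to OCN-: HOCN → 0.0487 mol, OCN- → 0.487 mol.
pKa = −log(3.9 × 10^-4) = 3.409
pH = pKa + log([A⁻]/[HA]) = 3.409 + log(0.487/0.0487) = 3.409 +1.000

pH = 4.41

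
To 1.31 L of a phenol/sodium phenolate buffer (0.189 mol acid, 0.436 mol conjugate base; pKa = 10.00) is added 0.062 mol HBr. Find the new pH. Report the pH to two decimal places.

After neutralization: n(C6H5OH) = 0.251 mol, n(C6H5O-) = 0.374 mol.
pH = pKa + log([A⁻]/[HA]) = 10.00 + log(0.374/0.251) = 10.00 +0.173

pH = 10.17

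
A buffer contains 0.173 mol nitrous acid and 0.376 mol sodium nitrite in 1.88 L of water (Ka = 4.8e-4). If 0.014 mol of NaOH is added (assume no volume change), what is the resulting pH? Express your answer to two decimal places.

pH = 3.71

OH- converts HNO2 to NO2-: HNO2 → 0.159 mol, NO2- → 0.39 mol.
pKa = −log(4.8 × 10^-4) = 3.319
Henderson–Hasselbalch with mole ratio 0.39/0.159: pH = 3.319 + (+0.390)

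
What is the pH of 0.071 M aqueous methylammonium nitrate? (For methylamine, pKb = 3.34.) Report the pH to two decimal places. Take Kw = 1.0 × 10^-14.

pH = 5.90

CH3NH3+ is the conjugate acid of the weak base CH3NH2.
Kb = 10^(−3.34) = 4.57 × 10^-4
Ka = Kw/Kb = 1.0×10^-14 / 4.57 × 10^-4 = 2.19 × 10^-11
From the ICE table, Ka = [H+]²/(0.071 − [H+]) = 2.19 × 10^-11.
Assume [H+] ≪ 0.071: [H+] ≈ √(2.19 × 10^-11 × 0.071) = 1.25 × 10^-6 M
pH = −log[H+] = −log(1.25 × 10^-6) = 5.90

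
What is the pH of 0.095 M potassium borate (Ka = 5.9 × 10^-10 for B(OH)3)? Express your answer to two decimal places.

B(OH)4- is the conjugate base of the weak acid B(OH)3.
Kb = Kw/Ka = 1.0×10^-14 / 5.9 × 10^-10 = 1.69 × 10^-5
Let x = [OH-] at equilibrium. Kb = x²/(0.095 − x).
Since Kb ≪ C₀, x ≈ √(Kb·C₀) = 1.27 × 10^-3 M.
Check: 1.3% ionized — well under 5%, approximation valid.
pOH = 2.90, so pH = 14.00 − pOH = 11.10

pH = 11.10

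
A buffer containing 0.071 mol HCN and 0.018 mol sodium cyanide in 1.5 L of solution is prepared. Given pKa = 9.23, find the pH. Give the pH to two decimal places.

pH = 8.63

Henderson–Hasselbalch: pH = pKa + log([CN-]/[HCN]) = 9.23 + log(0.018/0.071)
pH = 9.23 + (-0.596) = 8.63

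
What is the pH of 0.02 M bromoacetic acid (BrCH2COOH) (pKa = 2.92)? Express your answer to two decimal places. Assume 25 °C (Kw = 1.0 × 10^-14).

BrCH2COOH ⇌ BrCH2COO- + H+
Ka = 10^(−2.92) = 1.20 × 10^-3
From the ICE table, Ka = [H+]²/(0.02 − [H+]) = 1.20 × 10^-3.
The 5% rule fails; solving [H+]² + Ka·[H+] − Ka·C₀ = 0 exactly:
[H+] = [−0.0012 + √(0.0012² + 9.6e-05)]/2 = 4.34 × 10^-3 M
pH = −log(4.34 × 10^-3) = 2.36

pH = 2.36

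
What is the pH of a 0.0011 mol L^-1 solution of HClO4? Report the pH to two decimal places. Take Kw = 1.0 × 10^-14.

pH = 2.96

HClO4 is a strong acid and dissociates completely, so [H+] = 0.0011 M.
pH = -log(0.0011) = 2.96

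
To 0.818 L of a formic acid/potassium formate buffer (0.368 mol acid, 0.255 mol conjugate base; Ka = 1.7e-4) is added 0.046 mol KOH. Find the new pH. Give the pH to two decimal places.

OH- converts HCOOH to HCOO-: HCOOH → 0.322 mol, HCOO- → 0.301 mol.
pKa = −log(1.7 × 10^-4) = 3.770
pH = pKa + log(n_HCOO-/n_HCOOH) = 3.770 + log(0.301/0.322) = 3.770 + (-0.029)

pH = 3.74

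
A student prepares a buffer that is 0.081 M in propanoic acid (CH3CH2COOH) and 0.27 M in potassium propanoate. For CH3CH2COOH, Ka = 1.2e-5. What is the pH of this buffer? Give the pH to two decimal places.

pH = 5.44

pKa = −log(1.2 × 10^-5) = 4.921
Henderson–Hasselbalch: pH = pKa + log([CH3CH2COO-]/[CH3CH2COOH]) = 4.921 + log(0.27/0.081)
pH = 4.921 + (+0.523) = 5.44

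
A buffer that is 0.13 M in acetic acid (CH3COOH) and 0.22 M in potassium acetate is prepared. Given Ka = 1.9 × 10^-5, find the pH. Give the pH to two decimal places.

pH = 4.95

pKa = −log(1.9 × 10^-5) = 4.721
pH = pKa + log([A⁻]/[HA]) = 4.721 + log(0.22/0.13)
pH = 4.721 + (+0.228) = 4.95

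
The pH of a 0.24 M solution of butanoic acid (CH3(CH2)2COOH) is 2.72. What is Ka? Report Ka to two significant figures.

Ka = 1.5 × 10^-5

[H+] = 10^(-2.72) = 1.91 × 10^-3 M
At equilibrium [HA] = 0.24 − 1.91 × 10^-3 = 2.38 × 10^-1 M
Ka = [H+][A-]/[HA] = (1.91 × 10^-3)² / 2.38 × 10^-1 = 1.5 × 10^-5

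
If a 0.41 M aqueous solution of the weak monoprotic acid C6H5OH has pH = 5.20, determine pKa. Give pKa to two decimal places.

pKa = 10.01

[H+] = 10^(-5.20) = 6.31 × 10^-6 M
At equilibrium [HA] = 0.41 − 6.31 × 10^-6 = 4.10 × 10^-1 M
Ka = [H+][A-]/[HA] = (6.31 × 10^-6)² / 4.10 × 10^-1 = 9.71 × 10^-11
pKa = -log(9.71 × 10^-11) = 10.01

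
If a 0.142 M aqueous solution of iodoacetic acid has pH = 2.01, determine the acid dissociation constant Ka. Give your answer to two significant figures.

[H+] = 10^(-2.01) = 9.77 × 10^-3 M
At equilibrium [HA] = 0.142 − 9.77 × 10^-3 = 1.32 × 10^-1 M
Ka = [H+][A-]/[HA] = (9.77 × 10^-3)² / 1.32 × 10^-1 = 7.2 × 10^-4

Ka = 7.2 × 10^-4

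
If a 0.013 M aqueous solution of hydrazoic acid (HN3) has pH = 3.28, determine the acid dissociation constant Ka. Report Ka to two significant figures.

Ka = 2.2 × 10^-5

[H+] = 10^(-3.28) = 5.25 × 10^-4 M
At equilibrium [HA] = 0.013 − 5.25 × 10^-4 = 1.25 × 10^-2 M
Ka = [H+][A-]/[HA] = (5.25 × 10^-4)² / 1.25 × 10^-2 = 2.2 × 10^-5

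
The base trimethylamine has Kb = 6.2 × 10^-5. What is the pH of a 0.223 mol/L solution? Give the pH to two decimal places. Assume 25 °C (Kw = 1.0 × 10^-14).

(CH3)3N + H2O ⇌ (CH3)3NH+ + OH-
Let x = [OH-] at equilibrium. Kb = x²/(0.223 − x).
Since Kb ≪ C₀, x ≈ √(Kb·C₀) = 3.72 × 10^-3 M.
pOH = 2.43, so pH = 14.00 − pOH = 11.57

pH = 11.57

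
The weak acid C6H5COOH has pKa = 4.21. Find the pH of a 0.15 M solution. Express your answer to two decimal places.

pH = 2.52

C6H5COOH ⇌ C6H5COO- + H+
Ka = 10^(−4.21) = 6.17 × 10^-5
From the ICE table, Ka = x²/(0.15 − x) = 6.17 × 10^-5.
Since Ka ≪ C₀, x ≈ √(Ka·C₀) = 3.04 × 10^-3 M.
(x/C₀ = 2% < 5%, so the approximation holds.)
pH = −log(3.04 × 10^-3) = 2.52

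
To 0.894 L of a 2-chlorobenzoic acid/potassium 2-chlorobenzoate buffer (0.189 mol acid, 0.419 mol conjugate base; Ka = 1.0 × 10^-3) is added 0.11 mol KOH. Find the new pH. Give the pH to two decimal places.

pH = 3.83

OH- converts ClC6H4COOH to ClC6H4COO-: ClC6H4COOH → 0.079 mol, ClC6H4COO- → 0.529 mol.
pKa = −log(1.0 × 10^-3) = 3.000
Henderson–Hasselbalch with mole ratio 0.529/0.079: pH = 3.000 + (+0.826)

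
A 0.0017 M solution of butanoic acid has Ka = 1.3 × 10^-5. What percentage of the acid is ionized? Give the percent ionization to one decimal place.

CH3(CH2)2COOH ⇌ CH3(CH2)2COO- + H+; let x = [H+] at equilibrium.
Solve x² + 1.3e-05x − 2.21e-08 = 0 → x = 1.42 × 10^-4 M
Fraction ionized = 1.42 × 10^-4 / 0.0017 = 0.0835 → 8.4%

8.4%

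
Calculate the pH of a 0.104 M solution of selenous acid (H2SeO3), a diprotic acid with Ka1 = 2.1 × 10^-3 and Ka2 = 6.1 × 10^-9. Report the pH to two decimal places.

Since Ka1 ≫ Ka2, the first ionization dominates [H+].
Ka1 = x²/(0.104 − x) = 2.1 × 10^-3
Solving the quadratic: x = (−Ka1 + √(Ka1² + 4·Ka1·C₀))/2 = 1.38 × 10^-2 M
pH = −log(1.38 × 10^-2) = 1.86

pH = 1.86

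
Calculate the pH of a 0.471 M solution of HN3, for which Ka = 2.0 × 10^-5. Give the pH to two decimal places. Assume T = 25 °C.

pH = 2.51

HN3 ⇌ N3- + H+
Let x = [H+] at equilibrium. Ka = x²/(0.471 − x).
Neglecting x in the denominator: x = √(2.0 × 10^-5 × 0.471) = 3.07 × 10^-3 M
Check: 0.65% ionized — well under 5%, approximation valid.
pH = −log[H+] = −log(3.07 × 10^-3) = 2.51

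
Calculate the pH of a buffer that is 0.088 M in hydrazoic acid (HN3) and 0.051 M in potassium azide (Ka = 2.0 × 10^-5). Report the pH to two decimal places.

pH = 4.46

pKa = −log(2.0 × 10^-5) = 4.699
Using pH = pKa + log([base]/[acid]) with [base]/[acid] = 0.051/0.088:
pH = 4.699 + (-0.237) = 4.46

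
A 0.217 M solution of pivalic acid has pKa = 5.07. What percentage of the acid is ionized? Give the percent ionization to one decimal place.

(CH3)3CCOOH ⇌ (CH3)3CCOO- + H+; let x = [H+] at equilibrium.
Ka = 10^(−5.07) = 8.51 × 10^-6
x ≈ √(Ka·C₀) = √(8.51 × 10^-6 × 0.217) = 1.36 × 10^-3 M
% ionization = x/C₀ × 100% = 1.36 × 10^-3/0.217 × 100% = 0.6%

0.6%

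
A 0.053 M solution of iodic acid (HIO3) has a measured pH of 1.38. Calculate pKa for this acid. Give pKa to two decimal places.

[H+] = 10^(-1.38) = 4.17 × 10^-2 M
At equilibrium [HA] = 0.053 − 4.17 × 10^-2 = 1.13 × 10^-2 M
Ka = [H+][A-]/[HA] = (4.17 × 10^-2)² / 1.13 × 10^-2 = 1.54 × 10^-1
pKa = -log(1.54 × 10^-1) = 0.81

pKa = 0.81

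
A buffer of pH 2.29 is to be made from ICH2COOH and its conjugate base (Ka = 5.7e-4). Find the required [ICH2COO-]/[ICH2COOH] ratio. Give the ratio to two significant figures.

ratio = 0.11

pKa = -log(5.7 × 10^-4) = 3.244
pH = pKa + log(r) ⇒ log(r) = 2.29 − 3.244 = -0.954
r = [ICH2COO-]/[ICH2COOH] = 10^(-0.954) = 0.111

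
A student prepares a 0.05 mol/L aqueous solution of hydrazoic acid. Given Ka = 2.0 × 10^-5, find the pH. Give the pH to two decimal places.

pH = 3.00

HN3 ⇌ N3- + H+
Ka = x²/(0.05 − x) = 2.0 × 10^-5
Since Ka ≪ C₀, x ≈ √(Ka·C₀) = 1.00 × 10^-3 M.
pH = −log[H+] = −log(1.00 × 10^-3) = 3.00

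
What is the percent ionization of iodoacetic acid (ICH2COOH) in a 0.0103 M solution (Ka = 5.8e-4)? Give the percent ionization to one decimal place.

21.1%

ICH2COOH ⇌ ICH2COO- + H+; let x = [H+] at equilibrium.
Solve x² + 0.00058x − 5.97e-06 = 0 → x = 2.17 × 10^-3 M
Fraction ionized = 2.17 × 10^-3 / 0.0103 = 0.2107 → 21.1%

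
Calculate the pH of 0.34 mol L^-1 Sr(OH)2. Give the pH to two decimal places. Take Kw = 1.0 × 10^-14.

Sr(OH)2 is a strong base (each formula unit releases 2 OH-); [OH-] = 0.68 M.
pOH = -log(0.68) = 0.17
pH = 14.00 - 0.17 = 13.83

pH = 13.83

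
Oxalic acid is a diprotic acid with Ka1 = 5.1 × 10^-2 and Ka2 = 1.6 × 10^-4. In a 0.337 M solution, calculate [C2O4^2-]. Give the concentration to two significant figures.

1.6 × 10^-4 M

First ionization gives [H+] ≈ [HC2O4-] = 1.08 × 10^-1 M.
Second step: Ka2 = [H+][C2O4^2-]/[HC2O4-] ≈ [C2O4^2-] (since [H+] ≈ [HC2O4-]).
So [C2O4^2-] ≈ Ka2.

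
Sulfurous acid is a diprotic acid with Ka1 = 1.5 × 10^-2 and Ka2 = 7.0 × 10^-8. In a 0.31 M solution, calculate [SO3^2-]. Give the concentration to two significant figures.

7.0 × 10^-8 M

First ionization gives [H+] ≈ [HSO3-] = 6.11 × 10^-2 M.
Second step: Ka2 = [H+][SO3^2-]/[HSO3-] ≈ [SO3^2-] (since [H+] ≈ [HSO3-]).
So [SO3^2-] ≈ Ka2.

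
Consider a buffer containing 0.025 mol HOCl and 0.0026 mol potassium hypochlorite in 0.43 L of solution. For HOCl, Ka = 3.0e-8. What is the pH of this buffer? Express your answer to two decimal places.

pH = 6.54

pKa = −log(3.0 × 10^-8) = 7.523
Using pH = pKa + log([base]/[acid]) with [base]/[acid] = 0.0026/0.025:
pH = 7.523 + (-0.983) = 6.54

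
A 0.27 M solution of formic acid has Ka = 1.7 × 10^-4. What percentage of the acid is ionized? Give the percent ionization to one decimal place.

HCOOH ⇌ HCOO- + H+; let x = [H+] at equilibrium.
x ≈ √(Ka·C₀) = √(1.7 × 10^-4 × 0.27) = 6.77 × 10^-3 M
Fraction ionized = 6.77 × 10^-3 / 0.27 = 0.0251 → 2.5%

2.5%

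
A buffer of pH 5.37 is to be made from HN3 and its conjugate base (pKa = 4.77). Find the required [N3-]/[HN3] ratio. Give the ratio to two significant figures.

pH = pKa + log(r) ⇒ log(r) = 5.37 − 4.77 = +0.60
r = [N3-]/[HN3] = 10^(+0.60) = 3.98

ratio = 4.0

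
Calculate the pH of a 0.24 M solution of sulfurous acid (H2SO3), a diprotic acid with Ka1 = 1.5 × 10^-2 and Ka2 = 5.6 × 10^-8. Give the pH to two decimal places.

Since Ka1 ≫ Ka2, the first ionization dominates [H+].
Ka1 = x²/(0.24 − x) = 1.5 × 10^-2
Solving the quadratic: x = (−Ka1 + √(Ka1² + 4·Ka1·C₀))/2 = 5.30 × 10^-2 M
pH = −log(5.30 × 10^-2) = 1.28

pH = 1.28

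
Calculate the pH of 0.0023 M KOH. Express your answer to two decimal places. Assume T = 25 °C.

pH = 11.36

KOH is a strong base; [OH-] = 0.0023 M.
pOH = -log(0.0023) = 2.64
pH = 14.00 - 2.64 = 11.36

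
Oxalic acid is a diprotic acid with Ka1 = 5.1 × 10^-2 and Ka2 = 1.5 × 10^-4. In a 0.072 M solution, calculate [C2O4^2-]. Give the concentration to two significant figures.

1.5 × 10^-4 M

First ionization gives [H+] ≈ [HC2O4-] = 4.02 × 10^-2 M.
Second step: Ka2 = [H+][C2O4^2-]/[HC2O4-] ≈ [C2O4^2-] (since [H+] ≈ [HC2O4-]).
So [C2O4^2-] ≈ Ka2.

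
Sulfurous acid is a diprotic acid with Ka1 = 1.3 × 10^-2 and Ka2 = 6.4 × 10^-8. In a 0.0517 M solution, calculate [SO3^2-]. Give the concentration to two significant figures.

First ionization gives [H+] ≈ [HSO3-] = 2.02 × 10^-2 M.
Second step: Ka2 = [H+][SO3^2-]/[HSO3-] ≈ [SO3^2-] (since [H+] ≈ [HSO3-]).
So [SO3^2-] ≈ Ka2.

6.4 × 10^-8 M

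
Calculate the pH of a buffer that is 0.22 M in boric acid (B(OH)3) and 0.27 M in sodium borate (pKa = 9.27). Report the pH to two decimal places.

pH = 9.36

Using pH = pKa + log([base]/[acid]) with [base]/[acid] = 0.27/0.22:
pH = 9.27 + (+0.089) = 9.36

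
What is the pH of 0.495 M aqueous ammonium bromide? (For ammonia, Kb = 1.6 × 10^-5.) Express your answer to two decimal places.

pH = 4.75

NH4+ is the conjugate acid of the weak base NH3.
Ka = Kw/Kb = 1.0×10^-14 / 1.6 × 10^-5 = 6.25 × 10^-10
From the ICE table, Ka = [H+]²/(0.495 − [H+]) = 6.25 × 10^-10.
Neglecting [H+] in the denominator: [H+] = √(6.25 × 10^-10 × 0.495) = 1.76 × 10^-5 M
Check: 0.0036% ionized — well under 5%, approximation valid.
pH = −log[H+] = −log(1.76 × 10^-5) = 4.75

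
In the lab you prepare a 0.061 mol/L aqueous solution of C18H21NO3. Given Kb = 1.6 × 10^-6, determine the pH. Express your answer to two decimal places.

C18H21NO3 + H2O ⇌ C18H22NO3+ + OH-
From the ICE table, Kb = x²/(0.061 − x) = 1.6 × 10^-6.
Assume x ≪ 0.061: x ≈ √(1.6 × 10^-6 × 0.061) = 3.12 × 10^-4 M
Check: 0.51% ionized — well under 5%, approximation valid.
pOH = −log(3.12 × 10^-4) = 3.51; pH = 14.00 − 3.51 = 10.49

pH = 10.49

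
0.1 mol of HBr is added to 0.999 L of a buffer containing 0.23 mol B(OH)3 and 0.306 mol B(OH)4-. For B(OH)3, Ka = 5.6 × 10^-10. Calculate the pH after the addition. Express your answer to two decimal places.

pH = 9.05

Added H+ converts B(OH)4- to B(OH)3: B(OH)3 → 0.33 mol, B(OH)4- → 0.206 mol.
pKa = −log(5.6 × 10^-10) = 9.252
pH = pKa + log(n_B(OH)4-/n_B(OH)3) = 9.252 + log(0.206/0.33) = 9.252 + (-0.205)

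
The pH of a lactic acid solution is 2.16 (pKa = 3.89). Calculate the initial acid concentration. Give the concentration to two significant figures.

[H+] = 10^(-2.16) = 6.92 × 10^-3 M = x
Ka = 10^(−3.89) = 1.29 × 10^-4
Ka = x²/(C₀ − x) ⇒ C₀ = x + x²/Ka
C₀ = 6.92 × 10^-3 + (6.92 × 10^-3)²/(1.29 × 10^-4) = 3.78 × 10^-1 M

C₀ = 3.8 × 10^-1 M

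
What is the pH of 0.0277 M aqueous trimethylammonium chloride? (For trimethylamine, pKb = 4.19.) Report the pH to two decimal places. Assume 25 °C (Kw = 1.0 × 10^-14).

(CH3)3NH+ is the conjugate acid of the weak base (CH3)3N.
Kb = 10^(−4.19) = 6.46 × 10^-5
Ka = Kw/Kb = 1.0×10^-14 / 6.46 × 10^-5 = 1.55 × 10^-10
Let x = [H+] at equilibrium. Ka = x²/(0.0277 − x).
Neglecting x in the denominator: x = √(1.55 × 10^-10 × 0.0277) = 2.07 × 10^-6 M
Check: 0.0075% ionized — well under 5%, approximation valid.
pH = −log[H+] = −log(2.07 × 10^-6) = 5.68

pH = 5.68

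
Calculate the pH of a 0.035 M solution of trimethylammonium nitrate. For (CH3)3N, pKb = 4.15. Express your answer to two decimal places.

pH = 5.65

(CH3)3NH+ is the conjugate acid of the weak base (CH3)3N.
Kb = 10^(−4.15) = 7.08 × 10^-5
Ka = Kw/Kb = 1.0×10^-14 / 7.08 × 10^-5 = 1.41 × 10^-10
From the ICE table, Ka = [H+]²/(0.035 − [H+]) = 1.41 × 10^-10.
Neglecting [H+] in the denominator: [H+] = √(1.41 × 10^-10 × 0.035) = 2.22 × 10^-6 M
pH = −log[H+] = −log(2.22 × 10^-6) = 5.65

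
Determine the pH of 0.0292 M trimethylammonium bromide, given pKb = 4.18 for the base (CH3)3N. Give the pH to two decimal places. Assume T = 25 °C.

(CH3)3NH+ is the conjugate acid of the weak base (CH3)3N.
Kb = 10^(−4.18) = 6.61 × 10^-5
Ka = Kw/Kb = 1.0×10^-14 / 6.61 × 10^-5 = 1.51 × 10^-10
Ka = [H+]²/(0.0292 − [H+]) = 1.51 × 10^-10
Since Ka ≪ C₀, [H+] ≈ √(Ka·C₀) = 2.10 × 10^-6 M.
([H+]/C₀ = 0.0072% < 5%, so the approximation holds.)
pH = −log(2.10 × 10^-6) = 5.68

pH = 5.68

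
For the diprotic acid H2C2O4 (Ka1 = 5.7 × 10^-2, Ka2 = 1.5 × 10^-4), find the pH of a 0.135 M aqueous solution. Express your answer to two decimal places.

pH = 1.20

Ka1 ≫ Ka2, so treat the first dissociation as the only significant source of H+.
Ka1 = x²/(0.135 − x) = 5.7 × 10^-2
Solving the quadratic: x = (−Ka1 + √(Ka1² + 4·Ka1·C₀))/2 = 6.37 × 10^-2 M
pH = −log(6.37 × 10^-2) = 1.20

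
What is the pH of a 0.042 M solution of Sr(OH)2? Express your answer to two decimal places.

Sr(OH)2 is a strong base (each formula unit releases 2 OH-); [OH-] = 0.084 M.
pOH = -log(0.084) = 1.08
pH = 14.00 - 1.08 = 12.92

pH = 12.92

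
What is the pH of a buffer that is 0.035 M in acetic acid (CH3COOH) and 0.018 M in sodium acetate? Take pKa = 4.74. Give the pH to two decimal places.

pH = 4.45

Using pH = pKa + log([base]/[acid]) with [base]/[acid] = 0.018/0.035:
pH = 4.74 + (-0.289) = 4.45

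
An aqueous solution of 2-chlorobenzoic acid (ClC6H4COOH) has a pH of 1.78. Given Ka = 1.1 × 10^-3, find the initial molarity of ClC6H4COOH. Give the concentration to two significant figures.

C₀ = 2.7 × 10^-1 M

[H+] = 10^(-1.78) = 1.66 × 10^-2 M = x
Ka = x²/(C₀ − x) ⇒ C₀ = x + x²/Ka
C₀ = 1.66 × 10^-2 + (1.66 × 10^-2)²/(1.1 × 10^-3) = 2.67 × 10^-1 M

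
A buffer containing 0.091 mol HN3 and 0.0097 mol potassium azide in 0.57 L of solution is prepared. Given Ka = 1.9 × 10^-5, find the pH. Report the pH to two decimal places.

pKa = −log(1.9 × 10^-5) = 4.721
Using pH = pKa + log([base]/[acid]) with [base]/[acid] = 0.0097/0.091:
pH = 4.721 + (-0.972) = 3.75

pH = 3.75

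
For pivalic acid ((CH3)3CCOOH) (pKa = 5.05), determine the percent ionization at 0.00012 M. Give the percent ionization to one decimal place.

(CH3)3CCOOH ⇌ (CH3)3CCOO- + H+; let x = [H+] at equilibrium.
Ka = 10^(−5.05) = 8.91 × 10^-6
Solve x² + 8.91e-06x − 1.07e-09 = 0 → x = 2.85 × 10^-5 M
% ionization = x/C₀ × 100% = 2.85 × 10^-5/0.00012 × 100% = 23.8%

23.8%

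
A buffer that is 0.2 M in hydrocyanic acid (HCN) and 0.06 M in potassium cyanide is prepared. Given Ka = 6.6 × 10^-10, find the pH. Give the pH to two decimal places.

pKa = −log(6.6 × 10^-10) = 9.180
Using pH = pKa + log([base]/[acid]) with [base]/[acid] = 0.06/0.2:
pH = 9.180 + (-0.523) = 8.66

pH = 8.66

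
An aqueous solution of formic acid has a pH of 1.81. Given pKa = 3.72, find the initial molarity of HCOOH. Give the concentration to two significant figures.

[H+] = 10^(-1.81) = 1.55 × 10^-2 M = x
Ka = 10^(−3.72) = 1.91 × 10^-4
Ka = x²/(C₀ − x) ⇒ C₀ = x + x²/Ka
C₀ = 1.55 × 10^-2 + (1.55 × 10^-2)²/(1.91 × 10^-4) = 1.27 M

C₀ = 1.3 M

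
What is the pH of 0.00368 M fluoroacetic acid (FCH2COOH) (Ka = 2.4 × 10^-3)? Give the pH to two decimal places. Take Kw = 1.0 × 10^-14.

pH = 2.70

FCH2COOH ⇌ FCH2COO- + H+
From the ICE table, Ka = [H+]²/(0.00368 − [H+]) = 2.4 × 10^-3.
The 5% rule fails; solving [H+]² + Ka·[H+] − Ka·C₀ = 0 exactly:
[H+] = (−Ka + √(Ka² + 4·Ka·C₀))/2 = 2.00 × 10^-3 M
pH = −log(2.00 × 10^-3) = 2.70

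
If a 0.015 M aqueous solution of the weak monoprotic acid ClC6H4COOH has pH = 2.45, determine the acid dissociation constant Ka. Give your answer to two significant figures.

[H+] = 10^(-2.45) = 3.55 × 10^-3 M
At equilibrium [HA] = 0.015 − 3.55 × 10^-3 = 1.14 × 10^-2 M
Ka = [H+][A-]/[HA] = (3.55 × 10^-3)² / 1.14 × 10^-2 = 1.1 × 10^-3

Ka = 1.1 × 10^-3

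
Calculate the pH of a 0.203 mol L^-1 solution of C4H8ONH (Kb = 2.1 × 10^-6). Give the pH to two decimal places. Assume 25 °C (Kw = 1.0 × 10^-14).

C4H8ONH + H2O ⇌ C4H8ONH2+ + OH-
Kb = x²/(0.203 − x) = 2.1 × 10^-6
Neglecting x in the denominator: x = √(2.1 × 10^-6 × 0.203) = 6.53 × 10^-4 M
Check: 0.32% ionized — well under 5%, approximation valid.
pOH = 3.19, so pH = 14.00 − pOH = 10.81

pH = 10.81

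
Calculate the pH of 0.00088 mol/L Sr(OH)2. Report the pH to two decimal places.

pH = 11.25

Sr(OH)2 is a strong base (each formula unit releases 2 OH-); [OH-] = 0.00176 M.
pOH = -log(0.00176) = 2.75
pH = 14.00 - 2.75 = 11.25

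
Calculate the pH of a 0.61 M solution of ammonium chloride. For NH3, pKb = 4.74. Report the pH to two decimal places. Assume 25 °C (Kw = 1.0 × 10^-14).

NH4+ is the conjugate acid of the weak base NH3.
Kb = 10^(−4.74) = 1.82 × 10^-5
Ka = Kw/Kb = 1.0×10^-14 / 1.82 × 10^-5 = 5.49 × 10^-10
From the ICE table, Ka = [H+]²/(0.61 − [H+]) = 5.49 × 10^-10.
Assume [H+] ≪ 0.61: [H+] ≈ √(5.49 × 10^-10 × 0.61) = 1.83 × 10^-5 M
pH = −log[H+] = −log(1.83 × 10^-5) = 4.74

pH = 4.74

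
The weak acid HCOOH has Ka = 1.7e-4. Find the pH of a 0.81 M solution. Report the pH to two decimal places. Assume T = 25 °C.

pH = 1.93

HCOOH ⇌ HCOO- + H+
Ka = x²/(0.81 − x) = 1.7 × 10^-4
Assume x ≪ 0.81: x ≈ √(1.7 × 10^-4 × 0.81) = 1.17 × 10^-2 M
Check: 1.4% ionized — well under 5%, approximation valid.
pH = −log(1.17 × 10^-2) = 1.93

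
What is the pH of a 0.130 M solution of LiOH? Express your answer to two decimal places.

pH = 13.11

LiOH is a strong base; [OH-] = 0.13 M.
pOH = -log(0.13) = 0.89
pH = 14.00 - 0.89 = 13.11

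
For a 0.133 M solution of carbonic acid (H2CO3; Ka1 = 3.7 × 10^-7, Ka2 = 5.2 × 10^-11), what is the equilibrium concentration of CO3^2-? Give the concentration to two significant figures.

5.2 × 10^-11 M

First ionization gives [H+] ≈ [HCO3-] = 2.22 × 10^-4 M.
Second step: Ka2 = [H+][CO3^2-]/[HCO3-] ≈ [CO3^2-] (since [H+] ≈ [HCO3-]).
So [CO3^2-] ≈ Ka2.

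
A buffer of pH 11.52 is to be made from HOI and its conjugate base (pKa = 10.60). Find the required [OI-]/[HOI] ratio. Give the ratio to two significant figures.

pH = pKa + log(r) ⇒ log(r) = 11.52 − 10.60 = +0.92
r = [OI-]/[HOI] = 10^(+0.92) = 8.32

ratio = 8.3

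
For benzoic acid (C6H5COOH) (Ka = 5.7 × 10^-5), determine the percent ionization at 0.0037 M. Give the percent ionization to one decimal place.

C6H5COOH ⇌ C6H5COO- + H+; let x = [H+] at equilibrium.
Ka = x²/(C₀ − x); solving the quadratic gives x = 4.32 × 10^-4 M.
% ionization = x/C₀ × 100% = 4.32 × 10^-4/0.0037 × 100% = 11.7%

11.7%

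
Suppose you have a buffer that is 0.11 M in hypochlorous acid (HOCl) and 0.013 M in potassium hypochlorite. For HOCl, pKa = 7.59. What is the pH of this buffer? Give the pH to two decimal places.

pH = 6.66

pH = pKa + log([A⁻]/[HA]) = 7.59 + log(0.013/0.11)
pH = 7.59 + (-0.927) = 6.66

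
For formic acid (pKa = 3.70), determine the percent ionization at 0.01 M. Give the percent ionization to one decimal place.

13.2%

HCOOH ⇌ HCOO- + H+; let x = [H+] at equilibrium.
Ka = 10^(−3.70) = 2.00 × 10^-4
Solve x² + 0.0002x − 2e-06 = 0 → x = 1.32 × 10^-3 M
% ionization = x/C₀ × 100% = 1.32 × 10^-3/0.01 × 100% = 13.2%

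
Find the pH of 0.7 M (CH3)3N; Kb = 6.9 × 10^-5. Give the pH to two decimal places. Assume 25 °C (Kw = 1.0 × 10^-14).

(CH3)3N + H2O ⇌ (CH3)3NH+ + OH-
Kb = x²/(0.7 − x) = 6.9 × 10^-5
Since Kb ≪ C₀, x ≈ √(Kb·C₀) = 6.95 × 10^-3 M.
pOH = −log(6.95 × 10^-3) = 2.16; pH = 14.00 − 2.16 = 11.84

pH = 11.84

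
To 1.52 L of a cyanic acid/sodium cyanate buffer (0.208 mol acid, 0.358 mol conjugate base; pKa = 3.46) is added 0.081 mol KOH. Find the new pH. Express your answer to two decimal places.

OH- converts HOCN to OCN-: HOCN → 0.127 mol, OCN- → 0.439 mol.
pH = pKa + log([A⁻]/[HA]) = 3.46 + log(0.439/0.127) = 3.46 +0.539

pH = 4.00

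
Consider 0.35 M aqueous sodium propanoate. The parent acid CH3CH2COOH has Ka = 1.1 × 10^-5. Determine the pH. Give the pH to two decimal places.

pH = 9.25

CH3CH2COO- is the conjugate base of the weak acid CH3CH2COOH.
Kb = Kw/Ka = 1.0×10^-14 / 1.1 × 10^-5 = 9.09 × 10^-10
Kb = x²/(0.35 − x) = 9.09 × 10^-10
Since Kb ≪ C₀, x ≈ √(Kb·C₀) = 1.78 × 10^-5 M.
pOH = 4.75, so pH = 14.00 − pOH = 9.25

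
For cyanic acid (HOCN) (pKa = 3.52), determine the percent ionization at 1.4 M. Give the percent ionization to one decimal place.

HOCN ⇌ OCN- + H+; let x = [H+] at equilibrium.
Ka = 10^(−3.52) = 3.02 × 10^-4
x ≈ √(Ka·C₀) = √(3.02 × 10^-4 × 1.4) = 2.06 × 10^-2 M
% ionization = x/C₀ × 100% = 2.06 × 10^-2/1.4 × 100% = 1.5%

1.5%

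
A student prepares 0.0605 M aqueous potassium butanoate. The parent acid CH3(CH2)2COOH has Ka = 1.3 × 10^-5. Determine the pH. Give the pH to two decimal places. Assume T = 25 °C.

pH = 8.83

CH3(CH2)2COO- is the conjugate base of the weak acid CH3(CH2)2COOH.
Kb = Kw/Ka = 1.0×10^-14 / 1.3 × 10^-5 = 7.69 × 10^-10
Kb = [OH-]²/(0.0605 − [OH-]) = 7.69 × 10^-10
Since Kb ≪ C₀, [OH-] ≈ √(Kb·C₀) = 6.82 × 10^-6 M.
([OH-]/C₀ = 0.011% < 5%, so the approximation holds.)
pOH = −log(6.82 × 10^-6) = 5.17; pH = 14.00 − 5.17 = 8.83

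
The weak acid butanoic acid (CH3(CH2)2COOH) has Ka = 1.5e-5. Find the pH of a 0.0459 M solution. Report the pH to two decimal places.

CH3(CH2)2COOH ⇌ CH3(CH2)2COO- + H+
Ka = [H+]²/(0.0459 − [H+]) = 1.5 × 10^-5
Assume [H+] ≪ 0.0459: [H+] ≈ √(1.5 × 10^-5 × 0.0459) = 8.30 × 10^-4 M
([H+]/C₀ = 1.8% < 5%, so the approximation holds.)
pH = −log[H+] = −log(8.30 × 10^-4) = 3.08

pH = 3.08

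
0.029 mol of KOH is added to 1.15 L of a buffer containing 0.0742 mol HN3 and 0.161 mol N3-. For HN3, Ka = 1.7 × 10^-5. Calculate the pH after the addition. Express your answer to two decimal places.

pH = 5.39

OH- converts HN3 to N3-: HN3 → 0.0452 mol, N3- → 0.19 mol.
pKa = −log(1.7 × 10^-5) = 4.770
pH = pKa + log([A⁻]/[HA]) = 4.770 + log(0.19/0.0452) = 4.770 +0.624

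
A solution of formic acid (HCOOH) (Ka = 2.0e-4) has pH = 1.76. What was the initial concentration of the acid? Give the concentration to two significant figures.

[H+] = 10^(-1.76) = 1.74 × 10^-2 M = x
Ka = x²/(C₀ − x) ⇒ C₀ = x + x²/Ka
C₀ = 1.74 × 10^-2 + (1.74 × 10^-2)²/(2.0 × 10^-4) = 1.53 M

C₀ = 1.5 M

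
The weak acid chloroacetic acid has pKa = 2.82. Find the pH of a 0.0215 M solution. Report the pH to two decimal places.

pH = 2.30

ClCH2COOH ⇌ ClCH2COO- + H+
Ka = 10^(−2.82) = 1.51 × 10^-3
From the ICE table, Ka = x²/(0.0215 − x) = 1.51 × 10^-3.
x is not negligible relative to C₀; solve x² + 0.00151·x − 3.25e-05 = 0.
x = (−Ka + √(Ka² + 4·Ka·C₀))/2 = 4.99 × 10^-3 M
pH = −log[H+] = −log(4.99 × 10^-3) = 2.30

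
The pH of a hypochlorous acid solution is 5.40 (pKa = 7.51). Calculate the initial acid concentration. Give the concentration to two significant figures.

C₀ = 5.2 × 10^-4 M

[H+] = 10^(-5.40) = 3.98 × 10^-6 M = x
Ka = 10^(−7.51) = 3.09 × 10^-8
Ka = x²/(C₀ − x) ⇒ C₀ = x + x²/Ka
C₀ = 3.98 × 10^-6 + (3.98 × 10^-6)²/(3.09 × 10^-8) = 5.17 × 10^-4 M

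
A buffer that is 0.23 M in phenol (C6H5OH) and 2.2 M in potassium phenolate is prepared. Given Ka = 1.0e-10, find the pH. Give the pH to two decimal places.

pKa = −log(1.0 × 10^-10) = 10.000
Henderson–Hasselbalch: pH = pKa + log([C6H5O-]/[C6H5OH]) = 10.000 + log(2.2/0.23)
pH = 10.000 + (+0.981) = 10.98

pH = 10.98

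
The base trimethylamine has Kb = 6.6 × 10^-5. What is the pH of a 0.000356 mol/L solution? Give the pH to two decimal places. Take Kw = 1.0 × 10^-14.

pH = 10.09

(CH3)3N + H2O ⇌ (CH3)3NH+ + OH-
From the ICE table, Kb = [OH-]²/(0.000356 − [OH-]) = 6.6 × 10^-5.
Here C₀/Kb ≈ 5.39, so the small-[OH-] approximation fails. Use the quadratic:
[OH-] = (−Kb + √(Kb² + 4·Kb·C₀))/2 = 1.24 × 10^-4 M
pOH = 3.91, so pH = 14.00 − pOH = 10.09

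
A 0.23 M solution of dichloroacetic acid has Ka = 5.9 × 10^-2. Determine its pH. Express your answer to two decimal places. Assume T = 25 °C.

pH = 1.04

Cl2CHCOOH ⇌ Cl2CHCOO- + H+
Let x = [H+] at equilibrium. Ka = x²/(0.23 − x).
The 5% rule fails; solving x² + Ka·x − Ka·C₀ = 0 exactly:
x = [−0.059 + √(0.059² + 0.0543)]/2 = 9.07 × 10^-2 M
pH = −log[H+] = −log(9.07 × 10^-2) = 1.04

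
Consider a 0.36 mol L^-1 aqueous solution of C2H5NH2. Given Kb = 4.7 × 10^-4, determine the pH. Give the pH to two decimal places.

C2H5NH2 + H2O ⇌ C2H5NH3+ + OH-
Let x = [OH-] at equilibrium. Kb = x²/(0.36 − x).
Neglecting x in the denominator: x = √(4.7 × 10^-4 × 0.36) = 1.30 × 10^-2 M
pOH = −log(1.30 × 10^-2) = 1.89; pH = 14.00 − 1.89 = 12.11

pH = 12.11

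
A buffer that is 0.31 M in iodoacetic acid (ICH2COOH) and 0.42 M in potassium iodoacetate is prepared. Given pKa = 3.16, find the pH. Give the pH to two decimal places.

pH = 3.29

Henderson–Hasselbalch: pH = pKa + log([ICH2COO-]/[ICH2COOH]) = 3.16 + log(0.42/0.31)
pH = 3.16 + (+0.132) = 3.29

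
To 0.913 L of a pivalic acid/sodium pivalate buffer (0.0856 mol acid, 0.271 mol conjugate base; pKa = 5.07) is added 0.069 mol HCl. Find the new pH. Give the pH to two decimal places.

pH = 5.19

Added H+ converts (CH3)3CCOO- to (CH3)3CCOOH: (CH3)3CCOOH → 0.155 mol, (CH3)3CCOO- → 0.202 mol.
pH = pKa + log([A⁻]/[HA]) = 5.07 + log(0.202/0.155) = 5.07 +0.115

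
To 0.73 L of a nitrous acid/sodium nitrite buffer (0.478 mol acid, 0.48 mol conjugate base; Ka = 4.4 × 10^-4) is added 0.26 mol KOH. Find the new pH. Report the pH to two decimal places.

OH- converts HNO2 to NO2-: HNO2 → 0.218 mol, NO2- → 0.74 mol.
pKa = −log(4.4 × 10^-4) = 3.357
pH = pKa + log(n_NO2-/n_HNO2) = 3.357 + log(0.74/0.218) = 3.357 + (+0.531)

pH = 3.89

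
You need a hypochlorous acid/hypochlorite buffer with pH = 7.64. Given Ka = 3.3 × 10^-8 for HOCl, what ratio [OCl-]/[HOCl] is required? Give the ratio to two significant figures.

ratio = 1.4

pKa = -log(3.3 × 10^-8) = 7.481
pH = pKa + log(r) ⇒ log(r) = 7.64 − 7.481 = +0.159
r = [OCl-]/[HOCl] = 10^(+0.159) = 1.44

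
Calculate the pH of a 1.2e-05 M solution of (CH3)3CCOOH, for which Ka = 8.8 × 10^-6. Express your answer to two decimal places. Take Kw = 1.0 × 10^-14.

(CH3)3CCOOH ⇌ (CH3)3CCOO- + H+
Ka = x²/(1.2e-05 − x) = 8.8 × 10^-6
x is not negligible relative to C₀; solve x² + 8.8e-06·x − 1.06e-10 = 0.
x = [−8.8e-06 + √(8.8e-06² + 4.22e-10)]/2 = 6.78 × 10^-6 M
pH = −log(6.78 × 10^-6) = 5.17

pH = 5.17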